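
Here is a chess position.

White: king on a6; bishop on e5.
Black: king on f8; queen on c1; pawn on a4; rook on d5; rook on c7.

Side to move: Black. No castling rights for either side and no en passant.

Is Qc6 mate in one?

After Qc6: white king on a6; in check: yes, from the black queen on c6.
King squares — a5: attacked by Rd5; b5: attacked by Rd5; b6: attacked by Qc6; a7: attacked by Rc7; b7: attacked by Qc6.
White has no legal moves → checkmate.

yes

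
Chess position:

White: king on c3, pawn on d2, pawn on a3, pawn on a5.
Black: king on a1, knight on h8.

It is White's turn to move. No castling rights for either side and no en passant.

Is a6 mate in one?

After a6: black king on a1; in check: no.
Black is not in check, so this cannot be checkmate.

no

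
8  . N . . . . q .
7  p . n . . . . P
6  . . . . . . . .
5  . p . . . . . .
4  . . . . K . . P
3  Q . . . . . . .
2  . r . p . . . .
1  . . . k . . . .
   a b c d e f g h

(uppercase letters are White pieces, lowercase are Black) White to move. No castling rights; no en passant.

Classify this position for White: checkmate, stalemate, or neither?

neither

White to move; white king on e4.
In check: no.
Legal moves for White include: Nd7, Nc6, Na6, Kf5, Ke5, Kf4, Kd4, Kf3, Ke3, Kd3, Qf8, Qe7, Qxa7, Qd6, Qa6, Qc5, Qa5, Qb4, ... (list truncated; more exist).
White has legal moves and is not in check → neither.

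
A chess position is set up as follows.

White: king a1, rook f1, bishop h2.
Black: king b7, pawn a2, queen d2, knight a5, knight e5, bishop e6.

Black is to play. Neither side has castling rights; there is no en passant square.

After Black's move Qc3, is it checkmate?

After Qc3: white king on a1; in check: yes, from the black queen on c3.
King squares — b1: attacked by Pa2; a2: attacked by Be6; b2: attacked by Qc3.
White has no legal moves → checkmate.

yes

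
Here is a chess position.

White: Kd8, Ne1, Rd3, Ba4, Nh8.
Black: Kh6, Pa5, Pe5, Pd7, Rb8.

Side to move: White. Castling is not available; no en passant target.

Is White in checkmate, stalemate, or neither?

White to move; white king on d8.
In check: yes, from the black rook on b8.
Legal moves for White: Ke7, Kxd7, Kc7.
White is in check but has 3 legal moves → neither.

neither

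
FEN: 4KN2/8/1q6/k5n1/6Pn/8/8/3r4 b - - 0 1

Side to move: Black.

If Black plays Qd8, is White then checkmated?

After Qd8: white king on e8; in check: yes, from the black queen on d8.
King squares — d7: attacked by Rd1; e7: attacked by Qd8; f7: attacked by Ng5; d8: attacked by Rd1; f8: own knight.
White has no legal moves → checkmate.

yes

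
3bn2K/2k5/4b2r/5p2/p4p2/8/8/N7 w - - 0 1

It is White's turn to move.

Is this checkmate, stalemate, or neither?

White to move; white king on h8.
In check: yes, from the black rook on h6.
King squares — g7: attacked by Ne8; h7: attacked by Rh6; g8: attacked by Be6.
Legal moves for White: none.
In check with no legal moves → checkmate.

checkmate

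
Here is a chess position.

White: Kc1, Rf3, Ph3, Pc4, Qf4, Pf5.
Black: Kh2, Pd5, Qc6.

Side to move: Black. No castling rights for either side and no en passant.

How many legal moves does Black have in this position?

3

Black to move; king on h2.
In check: yes, from the white queen on f4.
Legal moves: Kg2, Kh1, Kg1.
Count: 3.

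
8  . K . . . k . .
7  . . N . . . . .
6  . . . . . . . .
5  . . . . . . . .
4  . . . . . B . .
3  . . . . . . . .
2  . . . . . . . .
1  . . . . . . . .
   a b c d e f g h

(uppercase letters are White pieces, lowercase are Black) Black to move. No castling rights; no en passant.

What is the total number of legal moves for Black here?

4

Black to move; king on f8.
In check: no.
Legal moves: Kg8, Kg7, Kf7, Ke7.
Count: 4.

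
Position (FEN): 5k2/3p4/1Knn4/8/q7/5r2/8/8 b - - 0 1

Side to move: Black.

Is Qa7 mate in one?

yes

After Qa7: white king on b6; in check: yes, from the black queen on a7.
King squares — a5: attacked by Nc6; b5: attacked by Nd6; c5: attacked by Qa7; a6: attacked by Qa7; c6: attacked by Pd7; a7: attacked by Nc6; b7: attacked by Nd6; c7: attacked by Qa7.
White has no legal moves → checkmate.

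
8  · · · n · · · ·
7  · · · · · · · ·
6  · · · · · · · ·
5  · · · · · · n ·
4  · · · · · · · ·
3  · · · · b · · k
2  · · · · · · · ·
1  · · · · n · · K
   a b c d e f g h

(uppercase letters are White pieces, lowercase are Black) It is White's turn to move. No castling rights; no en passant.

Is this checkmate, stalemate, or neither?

stalemate

White to move; white king on h1.
In check: no.
King squares — g1: attacked by Be3; g2: attacked by Ne1; h2: attacked by Kh3.
Legal moves for White: none.
Not in check and no legal moves → stalemate.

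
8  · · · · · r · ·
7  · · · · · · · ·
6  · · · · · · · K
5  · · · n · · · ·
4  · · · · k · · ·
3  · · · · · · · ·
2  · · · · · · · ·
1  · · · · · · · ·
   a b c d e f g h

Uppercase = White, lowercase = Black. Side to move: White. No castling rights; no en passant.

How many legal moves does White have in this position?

5

White to move; king on h6.
In check: no.
Legal moves: Kh7, Kg7, Kg6, Kh5, Kg5.
Count: 5.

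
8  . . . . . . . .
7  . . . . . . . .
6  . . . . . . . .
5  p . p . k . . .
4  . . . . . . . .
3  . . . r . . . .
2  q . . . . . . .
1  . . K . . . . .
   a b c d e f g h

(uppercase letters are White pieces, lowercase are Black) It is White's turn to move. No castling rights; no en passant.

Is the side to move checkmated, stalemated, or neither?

White to move; white king on c1.
In check: no.
King squares — b1: attacked by Qa2; d1: attacked by Rd3; b2: attacked by Qa2; c2: attacked by Qa2; d2: attacked by Qa2.
Legal moves for White: none.
Not in check and no legal moves → stalemate.

stalemate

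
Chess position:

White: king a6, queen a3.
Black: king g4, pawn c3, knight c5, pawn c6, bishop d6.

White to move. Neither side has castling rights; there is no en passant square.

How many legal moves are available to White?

White to move; king on a6.
In check: yes, from the black knight on c5.
Legal moves: Ka7, Kb6, Ka5, Qxc5.
Count: 4.

4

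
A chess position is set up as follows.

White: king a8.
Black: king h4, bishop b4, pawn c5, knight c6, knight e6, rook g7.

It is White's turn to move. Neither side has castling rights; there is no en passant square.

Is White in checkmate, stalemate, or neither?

White to move; white king on a8.
In check: no.
King squares — a7: attacked by Nc6; b7: attacked by Rg7; b8: attacked by Nc6.
Legal moves for White: none.
Not in check and no legal moves → stalemate.

stalemate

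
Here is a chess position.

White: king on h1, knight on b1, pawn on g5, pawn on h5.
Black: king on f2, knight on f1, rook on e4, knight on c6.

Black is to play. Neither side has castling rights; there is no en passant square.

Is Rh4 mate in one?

After Rh4: white king on h1; in check: yes, from the black rook on h4.
King squares — g1: attacked by Kf2; g2: attacked by Kf2; h2: attacked by Nf1.
White has no legal moves → checkmate.

yes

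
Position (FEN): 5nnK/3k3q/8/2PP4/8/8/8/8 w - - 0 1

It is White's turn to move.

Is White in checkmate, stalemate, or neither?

checkmate

White to move; white king on h8.
In check: yes, from the black queen on h7.
King squares — g7: attacked by Qh7; h7: attacked by Nf8; g8: attacked by Qh7.
Legal moves for White: none.
In check with no legal moves → checkmate.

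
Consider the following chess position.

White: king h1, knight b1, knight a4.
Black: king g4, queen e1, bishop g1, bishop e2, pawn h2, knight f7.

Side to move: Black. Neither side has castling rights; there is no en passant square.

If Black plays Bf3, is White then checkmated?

After Bf3: white king on h1; in check: yes, from the black bishop on f3.
King squares — g1: attacked by Qe1; g2: attacked by Bf3; h2: attacked by Bg1.
White has no legal moves → checkmate.

yes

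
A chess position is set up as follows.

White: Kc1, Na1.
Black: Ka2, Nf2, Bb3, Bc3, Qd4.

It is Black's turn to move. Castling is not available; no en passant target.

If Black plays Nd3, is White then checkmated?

yes

After Nd3: white king on c1; in check: yes, from the black knight on d3.
King squares — b1: attacked by Ka2; d1: attacked by Bb3; b2: attacked by Ka2; c2: attacked by Bb3; d2: attacked by Bc3.
White has no legal moves → checkmate.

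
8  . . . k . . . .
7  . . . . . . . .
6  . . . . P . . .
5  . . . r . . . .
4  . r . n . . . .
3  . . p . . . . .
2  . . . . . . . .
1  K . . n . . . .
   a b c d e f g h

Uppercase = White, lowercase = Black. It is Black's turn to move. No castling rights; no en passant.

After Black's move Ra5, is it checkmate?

After Ra5: white king on a1; in check: yes, from the black rook on a5.
King squares — b1: attacked by Rb4; a2: attacked by Ra5; b2: attacked by Nd1.
White has no legal moves → checkmate.

yes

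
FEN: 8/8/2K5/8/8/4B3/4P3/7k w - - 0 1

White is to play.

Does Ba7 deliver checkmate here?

After Ba7: black king on h1; in check: no.
Black is not in check, so this cannot be checkmate.

no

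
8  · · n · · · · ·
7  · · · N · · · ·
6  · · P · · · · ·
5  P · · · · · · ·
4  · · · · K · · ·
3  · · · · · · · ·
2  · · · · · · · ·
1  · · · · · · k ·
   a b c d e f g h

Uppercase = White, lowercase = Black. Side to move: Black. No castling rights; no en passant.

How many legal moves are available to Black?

9

Black to move; king on g1.
In check: no.
Legal moves: Ne7, Na7, Nd6+, Nb6, Kh2, Kg2, Kf2, Kh1, Kf1.
Count: 9.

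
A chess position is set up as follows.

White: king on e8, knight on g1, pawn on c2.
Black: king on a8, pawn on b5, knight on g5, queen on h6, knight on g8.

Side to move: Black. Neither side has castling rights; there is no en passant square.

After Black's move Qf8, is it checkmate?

After Qf8: white king on e8; in check: yes, from the black queen on f8.
White has 2 legal replies: Kxf8, Kd7.
In check but a legal move exists → not checkmate.

no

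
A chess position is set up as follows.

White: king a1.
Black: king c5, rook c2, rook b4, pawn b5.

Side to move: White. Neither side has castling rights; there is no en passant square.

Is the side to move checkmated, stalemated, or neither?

stalemate

White to move; white king on a1.
In check: no.
King squares — b1: attacked by Rb4; a2: attacked by Rc2; b2: attacked by Rc2.
Legal moves for White: none.
Not in check and no legal moves → stalemate.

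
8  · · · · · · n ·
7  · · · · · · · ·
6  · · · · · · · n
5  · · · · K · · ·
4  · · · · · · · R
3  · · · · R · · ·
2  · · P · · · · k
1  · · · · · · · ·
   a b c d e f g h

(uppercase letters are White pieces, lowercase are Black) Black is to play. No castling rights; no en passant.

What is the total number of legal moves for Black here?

2

Black to move; king on h2.
In check: yes, from the white rook on h4.
Legal moves: Kg2, Kg1.
Count: 2.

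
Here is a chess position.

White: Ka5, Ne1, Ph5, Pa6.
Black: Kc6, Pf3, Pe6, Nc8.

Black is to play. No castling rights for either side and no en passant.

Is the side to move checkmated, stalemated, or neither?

neither

Black to move; black king on c6.
In check: no.
Legal moves for Black: Ne7, Na7, Nd6, Nb6, Kd7, Kc7, Kd6, Kd5, Kc5, e5, f2.
Black has 11 legal moves and is not in check → neither.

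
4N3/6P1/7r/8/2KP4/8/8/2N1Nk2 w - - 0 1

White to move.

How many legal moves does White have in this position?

White to move; king on c4.
In check: no.
Legal moves: Nc7, Nf6, Nd6, Kd5, Kc5, Kb5, Kb4, Kd3, Kc3, Kb3, Nf3, Ned3, Ng2, Nc2, Ncd3, Nb3, Ne2, Na2, g8=Q, g8=R, g8=B, g8=N, d5.
Count: 23.

23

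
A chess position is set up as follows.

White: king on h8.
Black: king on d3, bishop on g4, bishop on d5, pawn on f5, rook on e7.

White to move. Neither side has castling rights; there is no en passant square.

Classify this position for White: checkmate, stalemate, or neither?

White to move; white king on h8.
In check: no.
King squares — g7: attacked by Re7; h7: attacked by Re7; g8: attacked by Bd5.
Legal moves for White: none.
Not in check and no legal moves → stalemate.

stalemate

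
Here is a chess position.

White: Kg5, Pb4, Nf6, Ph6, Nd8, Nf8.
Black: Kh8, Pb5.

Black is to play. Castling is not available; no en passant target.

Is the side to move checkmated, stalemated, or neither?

stalemate

Black to move; black king on h8.
In check: no.
King squares — g7: attacked by Ph6; h7: attacked by Nf6; g8: attacked by Nf6.
Legal moves for Black: none.
Not in check and no legal moves → stalemate.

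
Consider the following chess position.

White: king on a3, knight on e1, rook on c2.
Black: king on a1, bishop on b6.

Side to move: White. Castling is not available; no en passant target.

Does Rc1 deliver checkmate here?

yes

After Rc1: black king on a1; in check: yes, from the white rook on c1.
King squares — b1: attacked by Rc1; a2: attacked by Ka3; b2: attacked by Ka3.
Black has no legal moves → checkmate.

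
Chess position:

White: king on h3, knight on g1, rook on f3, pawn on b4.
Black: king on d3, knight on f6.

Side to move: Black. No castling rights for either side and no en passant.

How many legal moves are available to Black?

Black to move; king on d3.
In check: yes, from the white rook on f3.
Legal moves: Ke4, Kd4, Kc4, Kd2, Kc2.
Count: 5.

5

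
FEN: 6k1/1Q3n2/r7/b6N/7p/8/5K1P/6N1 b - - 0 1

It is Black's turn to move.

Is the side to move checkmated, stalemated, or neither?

Black to move; black king on g8.
In check: no.
Legal moves for Black include: Kh8, Kf8, Kh7, Nh8, Nd8, Nh6, Nd6, Ng5, Ne5, Ra8, Ra7, Rh6, Rg6, Rf6+, Re6, Rd6, Rc6, Rb6, ... (list truncated; more exist).
Black has legal moves and is not in check → neither.

neither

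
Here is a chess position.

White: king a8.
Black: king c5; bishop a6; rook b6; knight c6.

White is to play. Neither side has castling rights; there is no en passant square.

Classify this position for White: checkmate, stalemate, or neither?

stalemate

White to move; white king on a8.
In check: no.
King squares — a7: attacked by Nc6; b7: attacked by Ba6; b8: attacked by Rb6.
Legal moves for White: none.
Not in check and no legal moves → stalemate.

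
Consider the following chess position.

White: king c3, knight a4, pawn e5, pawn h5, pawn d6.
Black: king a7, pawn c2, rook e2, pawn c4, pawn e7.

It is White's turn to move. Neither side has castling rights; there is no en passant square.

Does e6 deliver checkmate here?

no

After e6: black king on a7; in check: no.
Black is not in check, so this cannot be checkmate.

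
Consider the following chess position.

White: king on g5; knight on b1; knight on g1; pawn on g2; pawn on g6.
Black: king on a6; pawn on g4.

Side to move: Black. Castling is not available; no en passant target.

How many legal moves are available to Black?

6

Black to move; king on a6.
In check: no.
Legal moves: Kb7, Ka7, Kb6, Kb5, Ka5, g3.
Count: 6.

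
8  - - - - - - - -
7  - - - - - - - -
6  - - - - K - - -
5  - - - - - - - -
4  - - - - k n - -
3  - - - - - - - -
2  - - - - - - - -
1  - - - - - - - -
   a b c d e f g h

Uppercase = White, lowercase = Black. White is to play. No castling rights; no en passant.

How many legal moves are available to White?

5

White to move; king on e6.
In check: yes, from the black knight on f4.
Legal moves: Kf7, Ke7, Kd7, Kf6, Kd6.
Count: 5.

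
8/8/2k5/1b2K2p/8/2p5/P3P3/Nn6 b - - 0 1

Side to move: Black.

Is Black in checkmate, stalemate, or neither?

neither

Black to move; black king on c6.
In check: no.
Legal moves for Black: Kd7, Kc7, Kb7, Kb6, Kc5, Ba6, Bc4, Ba4, Bd3, Bxe2, Na3, Nd2, h4, c2.
Black has 14 legal moves and is not in check → neither.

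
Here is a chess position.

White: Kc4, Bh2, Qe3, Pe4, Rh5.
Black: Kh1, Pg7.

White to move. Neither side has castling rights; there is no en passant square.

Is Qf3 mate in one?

After Qf3: black king on h1; in check: yes, from the white queen on f3.
King squares — g1: attacked by Bh2; g2: attacked by Qf3; h2: attacked by Rh5.
Black has no legal moves → checkmate.

yes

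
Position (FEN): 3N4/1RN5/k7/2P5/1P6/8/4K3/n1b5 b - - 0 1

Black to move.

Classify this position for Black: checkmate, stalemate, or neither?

Black to move; black king on a6.
In check: yes, from the white knight on c7.
King squares — a5: attacked by Pb4; b5: attacked by Rb7; b6: attacked by Pc5; a7: attacked by Rb7; b7: attacked by Nd8.
Legal moves for Black: none.
In check with no legal moves → checkmate.

checkmate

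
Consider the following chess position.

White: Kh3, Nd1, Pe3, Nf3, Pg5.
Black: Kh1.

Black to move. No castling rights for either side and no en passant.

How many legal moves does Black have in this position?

0

Black to move; king on h1.
In check: no.
Legal moves: none.
Count: 0.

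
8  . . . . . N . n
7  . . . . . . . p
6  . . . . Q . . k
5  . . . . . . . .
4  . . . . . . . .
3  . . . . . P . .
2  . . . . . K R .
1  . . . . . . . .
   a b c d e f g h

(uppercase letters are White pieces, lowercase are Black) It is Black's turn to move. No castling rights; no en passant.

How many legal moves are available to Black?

Black to move; king on h6.
In check: yes, from the white queen on e6.
Legal moves: Kh5, Ng6.
Count: 2.

2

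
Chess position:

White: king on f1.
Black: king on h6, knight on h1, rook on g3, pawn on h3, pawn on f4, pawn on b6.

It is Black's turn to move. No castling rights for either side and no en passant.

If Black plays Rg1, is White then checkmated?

no

After Rg1: white king on f1; in check: yes, from the black rook on g1.
White has 2 legal replies: Ke2, Kxg1.
In check but a legal move exists → not checkmate.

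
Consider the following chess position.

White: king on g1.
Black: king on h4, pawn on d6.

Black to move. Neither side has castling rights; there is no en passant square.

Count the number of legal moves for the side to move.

6

Black to move; king on h4.
In check: no.
Legal moves: Kh5, Kg5, Kg4, Kh3, Kg3, d5.
Count: 6.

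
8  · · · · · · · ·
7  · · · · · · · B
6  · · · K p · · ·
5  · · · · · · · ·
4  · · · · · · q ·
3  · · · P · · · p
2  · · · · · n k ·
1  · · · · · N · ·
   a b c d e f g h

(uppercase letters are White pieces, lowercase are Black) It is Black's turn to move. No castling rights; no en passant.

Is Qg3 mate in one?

After Qg3: white king on d6; in check: yes, from the black queen on g3.
White has 6 legal replies: Ke7, Kd7, Kxe6, Kc6, Kc5, Nxg3.
In check but a legal move exists → not checkmate.

no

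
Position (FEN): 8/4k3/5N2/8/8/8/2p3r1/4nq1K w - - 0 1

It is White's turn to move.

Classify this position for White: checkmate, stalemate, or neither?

checkmate

White to move; white king on h1.
In check: yes, from the black queen on f1.
King squares — g1: attacked by Qf1; g2: attacked by Ne1; h2: attacked by Rg2.
Legal moves for White: none.
In check with no legal moves → checkmate.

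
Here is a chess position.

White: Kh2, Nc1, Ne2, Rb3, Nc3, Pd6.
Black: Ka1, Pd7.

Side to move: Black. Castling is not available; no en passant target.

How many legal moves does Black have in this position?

0

Black to move; king on a1.
In check: no.
Legal moves: none.
Count: 0.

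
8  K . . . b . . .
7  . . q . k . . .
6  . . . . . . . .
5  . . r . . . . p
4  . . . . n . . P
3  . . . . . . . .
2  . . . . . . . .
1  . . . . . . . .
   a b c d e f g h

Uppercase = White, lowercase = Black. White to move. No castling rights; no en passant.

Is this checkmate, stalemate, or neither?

White to move; white king on a8.
In check: no.
King squares — a7: attacked by Qc7; b7: attacked by Qc7; b8: attacked by Qc7.
Legal moves for White: none.
Not in check and no legal moves → stalemate.

stalemate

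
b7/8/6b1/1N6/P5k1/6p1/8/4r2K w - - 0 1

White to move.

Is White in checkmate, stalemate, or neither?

checkmate

White to move; white king on h1.
In check: yes, from the black rook on e1 and the black bishop on a8.
King squares — g1: attacked by Re1; g2: attacked by Ba8; h2: attacked by Pg3.
Legal moves for White: none.
In check with no legal moves → checkmate.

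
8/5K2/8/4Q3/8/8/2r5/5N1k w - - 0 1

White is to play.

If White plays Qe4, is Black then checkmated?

After Qe4: black king on h1; in check: yes, from the white queen on e4.
Black has 2 legal replies: Kg1, Rg2.
In check but a legal move exists → not checkmate.

no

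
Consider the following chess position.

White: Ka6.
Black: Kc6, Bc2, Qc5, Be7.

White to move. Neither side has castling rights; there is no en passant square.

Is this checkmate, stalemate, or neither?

White to move; white king on a6.
In check: no.
King squares — a5: attacked by Qc5; b5: attacked by Qc5; b6: attacked by Qc5; a7: attacked by Qc5; b7: attacked by Kc6.
Legal moves for White: none.
Not in check and no legal moves → stalemate.

stalemate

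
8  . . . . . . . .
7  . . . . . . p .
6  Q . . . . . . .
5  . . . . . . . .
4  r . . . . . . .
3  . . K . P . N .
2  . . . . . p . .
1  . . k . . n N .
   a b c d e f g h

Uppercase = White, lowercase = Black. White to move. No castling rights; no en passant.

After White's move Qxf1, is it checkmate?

yes

After Qxf1: black king on c1; in check: yes, from the white queen on f1.
King squares — b1: attacked by Qf1; d1: attacked by Qf1; b2: attacked by Kc3; c2: attacked by Kc3; d2: attacked by Kc3.
Black has no legal moves → checkmate.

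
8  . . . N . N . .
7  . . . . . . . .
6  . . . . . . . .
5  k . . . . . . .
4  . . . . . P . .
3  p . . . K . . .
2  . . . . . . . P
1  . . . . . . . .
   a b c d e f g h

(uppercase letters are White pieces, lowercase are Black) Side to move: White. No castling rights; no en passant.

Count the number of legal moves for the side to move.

18

White to move; king on e3.
In check: no.
Legal moves: Nh7, Nd7, Ng6, Nfe6, Nf7, Nb7+, Nde6, Nc6+, Ke4, Kd4, Kf3, Kd3, Kf2, Ke2, Kd2, f5, h3, h4.
Count: 18.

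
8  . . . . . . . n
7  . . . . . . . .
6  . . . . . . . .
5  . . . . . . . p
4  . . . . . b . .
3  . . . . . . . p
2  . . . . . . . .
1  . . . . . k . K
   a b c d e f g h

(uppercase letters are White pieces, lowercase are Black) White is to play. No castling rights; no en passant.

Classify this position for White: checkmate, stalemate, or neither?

White to move; white king on h1.
In check: no.
King squares — g1: attacked by Kf1; g2: attacked by Kf1; h2: attacked by Bf4.
Legal moves for White: none.
Not in check and no legal moves → stalemate.

stalemate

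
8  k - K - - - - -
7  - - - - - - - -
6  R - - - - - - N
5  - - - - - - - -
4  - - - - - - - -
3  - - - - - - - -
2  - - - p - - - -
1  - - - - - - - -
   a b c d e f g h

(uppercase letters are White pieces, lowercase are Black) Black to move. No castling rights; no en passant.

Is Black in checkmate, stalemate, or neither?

Black to move; black king on a8.
In check: yes, from the white rook on a6.
King squares — a7: attacked by Ra6; b7: attacked by Kc8; b8: attacked by Kc8.
Legal moves for Black: none.
In check with no legal moves → checkmate.

checkmate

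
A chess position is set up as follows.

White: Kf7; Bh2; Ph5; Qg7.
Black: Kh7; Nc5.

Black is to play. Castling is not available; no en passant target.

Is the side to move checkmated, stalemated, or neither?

Black to move; black king on h7.
In check: yes, from the white queen on g7.
King squares — g6: attacked by Ph5; h6: attacked by Qg7; g7: attacked by Kf7; g8: attacked by Kf7; h8: attacked by Qg7.
Legal moves for Black: none.
In check with no legal moves → checkmate.

checkmate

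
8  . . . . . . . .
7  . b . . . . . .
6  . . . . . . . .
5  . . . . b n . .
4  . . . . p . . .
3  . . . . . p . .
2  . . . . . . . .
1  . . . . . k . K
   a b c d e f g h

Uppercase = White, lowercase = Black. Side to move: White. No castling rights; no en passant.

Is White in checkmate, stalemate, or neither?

White to move; white king on h1.
In check: no.
King squares — g1: attacked by Kf1; g2: attacked by Kf1; h2: attacked by Be5.
Legal moves for White: none.
Not in check and no legal moves → stalemate.

stalemate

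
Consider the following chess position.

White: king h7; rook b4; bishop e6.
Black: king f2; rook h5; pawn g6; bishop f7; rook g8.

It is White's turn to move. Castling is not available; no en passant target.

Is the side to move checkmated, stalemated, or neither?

checkmate

White to move; white king on h7.
In check: yes, from the black rook on h5.
King squares — g6: attacked by Bf7; h6: attacked by Rh5; g7: attacked by Rg8; g8: attacked by Bf7; h8: attacked by Rh5.
Legal moves for White: none.
In check with no legal moves → checkmate.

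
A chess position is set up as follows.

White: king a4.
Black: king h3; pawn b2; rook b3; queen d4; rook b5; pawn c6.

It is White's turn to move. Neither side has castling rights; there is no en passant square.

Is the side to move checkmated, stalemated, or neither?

checkmate

White to move; white king on a4.
In check: yes, from the black queen on d4.
King squares — a3: attacked by Rb3; b3: attacked by Rb5; b4: attacked by Rb3; a5: attacked by Rb5; b5: attacked by Rb3.
Legal moves for White: none.
In check with no legal moves → checkmate.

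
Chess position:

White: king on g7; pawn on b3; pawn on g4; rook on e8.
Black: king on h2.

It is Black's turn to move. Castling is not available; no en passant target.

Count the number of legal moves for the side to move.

Black to move; king on h2.
In check: no.
Legal moves: Kh3, Kg3, Kg2, Kh1, Kg1.
Count: 5.

5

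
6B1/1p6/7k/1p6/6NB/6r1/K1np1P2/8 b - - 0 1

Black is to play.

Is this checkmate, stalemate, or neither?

neither

Black to move; black king on h6.
In check: yes, from the white knight on g4.
Legal moves for Black: Kg7, Kg6, Kh5, Rxg4.
Black is in check but has 4 legal moves → neither.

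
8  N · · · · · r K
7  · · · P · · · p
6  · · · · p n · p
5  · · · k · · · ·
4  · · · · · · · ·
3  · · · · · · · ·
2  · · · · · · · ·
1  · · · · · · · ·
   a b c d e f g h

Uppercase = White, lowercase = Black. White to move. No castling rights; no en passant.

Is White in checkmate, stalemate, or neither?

checkmate

White to move; white king on h8.
In check: yes, from the black rook on g8.
King squares — g7: attacked by Rg8; h7: attacked by Nf6; g8: attacked by Nf6.
Legal moves for White: none.
In check with no legal moves → checkmate.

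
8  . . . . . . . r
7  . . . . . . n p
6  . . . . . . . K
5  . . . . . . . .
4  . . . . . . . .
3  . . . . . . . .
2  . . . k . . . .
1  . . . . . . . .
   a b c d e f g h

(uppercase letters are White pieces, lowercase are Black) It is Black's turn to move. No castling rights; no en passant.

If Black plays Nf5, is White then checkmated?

no

After Nf5: white king on h6; in check: yes, from the black knight on f5.
White has 2 legal replies: Kh5, Kg5.
In check but a legal move exists → not checkmate.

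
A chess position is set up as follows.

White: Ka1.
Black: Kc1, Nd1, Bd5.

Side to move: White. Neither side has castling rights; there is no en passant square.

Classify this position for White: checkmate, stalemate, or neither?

White to move; white king on a1.
In check: no.
King squares — b1: attacked by Kc1; a2: attacked by Bd5; b2: attacked by Kc1.
Legal moves for White: none.
Not in check and no legal moves → stalemate.

stalemate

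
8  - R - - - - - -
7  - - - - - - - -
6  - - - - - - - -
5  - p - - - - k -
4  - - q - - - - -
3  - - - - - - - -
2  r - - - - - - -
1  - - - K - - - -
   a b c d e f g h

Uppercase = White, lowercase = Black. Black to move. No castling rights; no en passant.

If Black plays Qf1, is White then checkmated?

yes

After Qf1: white king on d1; in check: yes, from the black queen on f1.
King squares — c1: attacked by Qf1; e1: attacked by Qf1; c2: attacked by Ra2; d2: attacked by Ra2; e2: attacked by Qf1.
White has no legal moves → checkmate.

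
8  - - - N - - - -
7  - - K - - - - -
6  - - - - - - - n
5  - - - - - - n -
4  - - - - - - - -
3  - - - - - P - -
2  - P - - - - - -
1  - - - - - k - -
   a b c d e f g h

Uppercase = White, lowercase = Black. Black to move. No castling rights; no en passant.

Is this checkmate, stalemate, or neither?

neither

Black to move; black king on f1.
In check: no.
Legal moves for Black: Ng8, Nhf7, Nf5, Ng4, Nh7, Ngf7, Ne6+, Ne4, Nh3, Nxf3, Kg2, Kf2, Ke2, Kg1, Ke1.
Black has 15 legal moves and is not in check → neither.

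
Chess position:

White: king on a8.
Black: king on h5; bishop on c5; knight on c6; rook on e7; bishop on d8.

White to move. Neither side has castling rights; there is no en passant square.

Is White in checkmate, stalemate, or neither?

stalemate

White to move; white king on a8.
In check: no.
King squares — a7: attacked by Bc5; b7: attacked by Re7; b8: attacked by Nc6.
Legal moves for White: none.
Not in check and no legal moves → stalemate.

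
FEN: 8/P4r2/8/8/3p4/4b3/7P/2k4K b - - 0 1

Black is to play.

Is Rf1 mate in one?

After Rf1: white king on h1; in check: yes, from the black rook on f1.
White has 1 legal reply: Kg2.
In check but a legal move exists → not checkmate.

no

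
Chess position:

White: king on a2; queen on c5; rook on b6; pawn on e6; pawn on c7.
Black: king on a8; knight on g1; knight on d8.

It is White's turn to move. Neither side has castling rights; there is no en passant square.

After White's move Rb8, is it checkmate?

yes

After Rb8: black king on a8; in check: yes, from the white rook on b8.
King squares — a7: attacked by Qc5; b7: attacked by Rb8; b8: attacked by Pc7.
Black has no legal moves → checkmate.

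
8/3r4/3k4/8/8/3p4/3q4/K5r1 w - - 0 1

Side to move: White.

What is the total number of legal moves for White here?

White to move; king on a1.
In check: yes, from the black rook on g1.
Legal moves: none.
Count: 0.

0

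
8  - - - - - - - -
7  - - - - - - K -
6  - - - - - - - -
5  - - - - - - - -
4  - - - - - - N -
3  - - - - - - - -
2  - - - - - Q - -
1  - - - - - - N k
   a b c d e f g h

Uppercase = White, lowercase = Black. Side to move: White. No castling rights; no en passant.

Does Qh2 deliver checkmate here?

yes

After Qh2: black king on h1; in check: yes, from the white queen on h2.
King squares — g1: attacked by Qh2; g2: attacked by Qh2; h2: attacked by Ng4.
Black has no legal moves → checkmate.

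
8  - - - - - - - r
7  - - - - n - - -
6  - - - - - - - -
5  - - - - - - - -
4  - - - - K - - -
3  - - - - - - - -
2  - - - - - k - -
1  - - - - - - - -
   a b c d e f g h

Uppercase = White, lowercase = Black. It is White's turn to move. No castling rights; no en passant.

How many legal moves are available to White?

White to move; king on e4.
In check: no.
Legal moves: Ke5, Kf4, Kd4, Kd3.
Count: 4.

4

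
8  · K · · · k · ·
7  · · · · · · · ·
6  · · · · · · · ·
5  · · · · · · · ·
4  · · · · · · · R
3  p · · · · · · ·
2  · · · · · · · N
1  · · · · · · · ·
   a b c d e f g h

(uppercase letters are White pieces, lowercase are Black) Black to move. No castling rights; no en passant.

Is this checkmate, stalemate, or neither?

neither

Black to move; black king on f8.
In check: no.
Legal moves for Black: Kg8, Ke8, Kg7, Kf7, Ke7, a2.
Black has 6 legal moves and is not in check → neither.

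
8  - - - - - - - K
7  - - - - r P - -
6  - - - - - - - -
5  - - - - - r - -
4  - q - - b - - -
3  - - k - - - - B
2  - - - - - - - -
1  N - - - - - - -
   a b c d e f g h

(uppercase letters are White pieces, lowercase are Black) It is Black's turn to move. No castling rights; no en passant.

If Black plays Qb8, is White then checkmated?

no

After Qb8: white king on h8; in check: yes, from the black queen on b8.
White has 6 legal replies: Kh7, Kg7, f8=Q, f8=R, f8=B, f8=N.
In check but a legal move exists → not checkmate.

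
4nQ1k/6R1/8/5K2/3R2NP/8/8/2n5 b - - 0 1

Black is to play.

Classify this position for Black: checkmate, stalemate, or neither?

Black to move; black king on h8.
In check: yes, from the white queen on f8.
King squares — g7: attacked by Qf8; h7: attacked by Rg7; g8: attacked by Rg7.
Legal moves for Black: none.
In check with no legal moves → checkmate.

checkmate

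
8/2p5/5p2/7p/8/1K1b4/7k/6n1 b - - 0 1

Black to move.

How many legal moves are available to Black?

22

Black to move; king on h2.
In check: no.
Legal moves: Bh7, Bg6, Ba6, Bf5, Bb5, Be4, Bc4+, Be2, Bc2+, Bf1, Bb1, Kh3, Kg3, Kg2, Kh1, Nh3, Nf3, Ne2, c6, f5, h4, c5.
Count: 22.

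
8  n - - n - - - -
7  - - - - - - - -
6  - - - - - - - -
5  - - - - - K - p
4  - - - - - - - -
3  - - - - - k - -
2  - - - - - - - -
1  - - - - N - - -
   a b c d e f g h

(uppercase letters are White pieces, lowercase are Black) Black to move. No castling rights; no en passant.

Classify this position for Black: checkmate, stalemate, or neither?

Black to move; black king on f3.
In check: yes, from the white knight on e1.
Legal moves for Black: Kg3, Ke3, Kf2, Ke2.
Black is in check but has 4 legal moves → neither.

neither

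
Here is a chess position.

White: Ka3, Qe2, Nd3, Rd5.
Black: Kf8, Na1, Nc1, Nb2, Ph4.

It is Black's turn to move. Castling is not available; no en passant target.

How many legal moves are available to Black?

Black to move; king on f8.
In check: no.
Legal moves: Kg8, Kg7, Kf7, Nc4+, Na4, Nbxd3, Nd1, Ncxd3, Ncb3, Nxe2, Na2, Nab3, Nc2+, h3.
Count: 14.

14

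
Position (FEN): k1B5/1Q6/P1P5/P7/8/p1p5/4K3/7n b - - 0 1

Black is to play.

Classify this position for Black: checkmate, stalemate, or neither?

Black to move; black king on a8.
In check: yes, from the white queen on b7.
King squares — a7: attacked by Qb7; b7: attacked by Pa6; b8: attacked by Qb7.
Legal moves for Black: none.
In check with no legal moves → checkmate.

checkmate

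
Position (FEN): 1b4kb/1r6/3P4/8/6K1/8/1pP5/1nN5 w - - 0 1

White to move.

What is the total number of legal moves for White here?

White to move; king on g4.
In check: no.
Legal moves: Kh5, Kg5, Kf5, Kh4, Kf4, Kh3, Kg3, Kf3, Nd3, Nb3, Ne2, Na2, d7, c3, c4.
Count: 15.

15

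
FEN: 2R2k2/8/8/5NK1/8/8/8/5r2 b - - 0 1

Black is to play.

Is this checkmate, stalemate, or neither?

neither

Black to move; black king on f8.
In check: yes, from the white rook on c8.
Legal moves for Black: Kf7.
Black is in check but has 1 legal move → neither.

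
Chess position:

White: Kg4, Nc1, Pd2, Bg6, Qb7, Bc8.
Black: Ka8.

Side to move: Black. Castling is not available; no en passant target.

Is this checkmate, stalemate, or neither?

Black to move; black king on a8.
In check: yes, from the white queen on b7.
King squares — a7: attacked by Qb7; b7: attacked by Bc8; b8: attacked by Qb7.
Legal moves for Black: none.
In check with no legal moves → checkmate.

checkmate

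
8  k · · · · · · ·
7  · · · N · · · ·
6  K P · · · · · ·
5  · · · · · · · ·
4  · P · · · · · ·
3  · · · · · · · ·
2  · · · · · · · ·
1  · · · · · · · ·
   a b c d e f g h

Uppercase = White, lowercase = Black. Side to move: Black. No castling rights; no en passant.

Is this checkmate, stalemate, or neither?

Black to move; black king on a8.
In check: no.
King squares — a7: attacked by Ka6; b7: attacked by Ka6; b8: attacked by Nd7.
Legal moves for Black: none.
Not in check and no legal moves → stalemate.

stalemate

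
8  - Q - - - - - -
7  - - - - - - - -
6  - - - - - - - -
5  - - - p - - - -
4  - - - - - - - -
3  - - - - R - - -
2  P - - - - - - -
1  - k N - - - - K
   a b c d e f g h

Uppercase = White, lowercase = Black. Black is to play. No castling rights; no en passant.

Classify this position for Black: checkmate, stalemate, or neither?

Black to move; black king on b1.
In check: yes, from the white queen on b8.
Legal moves for Black: Kc2, Kxc1, Ka1.
Black is in check but has 3 legal moves → neither.

neither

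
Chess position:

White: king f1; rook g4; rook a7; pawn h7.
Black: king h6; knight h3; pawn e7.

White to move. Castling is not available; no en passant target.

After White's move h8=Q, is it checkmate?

After h8=Q: black king on h6; in check: yes, from the white queen on h8.
King squares — g5: attacked by Rg4; h5: attacked by Qh8; g6: attacked by Rg4; g7: attacked by Rg4; h7: attacked by Qh8.
Black has no legal moves → checkmate.

yes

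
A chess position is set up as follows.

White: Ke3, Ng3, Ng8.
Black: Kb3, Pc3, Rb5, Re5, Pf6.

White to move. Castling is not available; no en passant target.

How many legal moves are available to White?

White to move; king on e3.
In check: yes, from the black rook on e5.
Legal moves: Kf4, Kd4, Kf3, Kd3, Kf2, Ne4.
Count: 6.

6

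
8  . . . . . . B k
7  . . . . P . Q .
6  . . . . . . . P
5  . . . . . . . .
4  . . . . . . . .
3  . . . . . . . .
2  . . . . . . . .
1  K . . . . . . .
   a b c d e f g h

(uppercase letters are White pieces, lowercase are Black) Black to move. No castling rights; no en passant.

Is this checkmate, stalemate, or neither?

Black to move; black king on h8.
In check: yes, from the white queen on g7.
King squares — g7: attacked by Ph6; h7: attacked by Qg7; g8: attacked by Qg7.
Legal moves for Black: none.
In check with no legal moves → checkmate.

checkmate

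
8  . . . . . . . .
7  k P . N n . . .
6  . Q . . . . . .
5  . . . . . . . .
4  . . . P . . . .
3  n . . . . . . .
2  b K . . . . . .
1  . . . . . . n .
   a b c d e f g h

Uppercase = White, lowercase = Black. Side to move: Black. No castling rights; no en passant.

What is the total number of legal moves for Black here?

0

Black to move; king on a7.
In check: yes, from the white queen on b6.
Legal moves: none.
Count: 0.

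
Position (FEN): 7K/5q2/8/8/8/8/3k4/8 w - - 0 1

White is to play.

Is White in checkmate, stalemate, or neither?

stalemate

White to move; white king on h8.
In check: no.
King squares — g7: attacked by Qf7; h7: attacked by Qf7; g8: attacked by Qf7.
Legal moves for White: none.
Not in check and no legal moves → stalemate.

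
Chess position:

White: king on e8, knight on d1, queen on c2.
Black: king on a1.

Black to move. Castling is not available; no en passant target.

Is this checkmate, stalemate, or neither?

Black to move; black king on a1.
In check: no.
King squares — b1: attacked by Qc2; a2: attacked by Qc2; b2: attacked by Nd1.
Legal moves for Black: none.
Not in check and no legal moves → stalemate.

stalemate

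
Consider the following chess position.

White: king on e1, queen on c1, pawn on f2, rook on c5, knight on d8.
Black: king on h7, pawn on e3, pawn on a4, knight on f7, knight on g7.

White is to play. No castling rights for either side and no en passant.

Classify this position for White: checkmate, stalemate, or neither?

White to move; white king on e1.
In check: no.
Legal moves for White include: Nxf7, Nb7, Ne6, Nc6, Rc8, Rc7, Rc6, Rh5+, Rg5, Rf5, Re5, Rd5, Rb5, Ra5, Rc4, Rc3, Rc2, Ke2, ... (list truncated; more exist).
White has legal moves and is not in check → neither.

neither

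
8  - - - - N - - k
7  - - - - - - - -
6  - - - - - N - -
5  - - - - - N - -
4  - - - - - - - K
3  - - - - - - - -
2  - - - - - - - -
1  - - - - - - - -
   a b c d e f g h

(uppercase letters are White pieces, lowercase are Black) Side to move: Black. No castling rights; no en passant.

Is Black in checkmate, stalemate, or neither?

Black to move; black king on h8.
In check: no.
King squares — g7: attacked by Nf5; h7: attacked by Nf6; g8: attacked by Nf6.
Legal moves for Black: none.
Not in check and no legal moves → stalemate.

stalemate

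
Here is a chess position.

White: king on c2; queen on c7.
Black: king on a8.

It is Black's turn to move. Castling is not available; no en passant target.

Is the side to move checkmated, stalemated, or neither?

Black to move; black king on a8.
In check: no.
King squares — a7: attacked by Qc7; b7: attacked by Qc7; b8: attacked by Qc7.
Legal moves for Black: none.
Not in check and no legal moves → stalemate.

stalemate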